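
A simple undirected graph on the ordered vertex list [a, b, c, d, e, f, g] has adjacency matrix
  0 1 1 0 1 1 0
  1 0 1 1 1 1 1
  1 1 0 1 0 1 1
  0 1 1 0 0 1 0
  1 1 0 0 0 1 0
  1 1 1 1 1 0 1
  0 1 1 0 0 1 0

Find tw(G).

3

A width-3 tree decomposition is:
Bags: B1 = {a, b, e, f}  B2 = {a, b, c, f}  B3 = {b, c, f, g}  B4 = {b, c, d, f}
Tree: B1–B2, B2–B3, B3–B4
Every bag has size at most 4, so the width is 4 − 1 = 3 and tw(G) ≤ 3. On the other hand G contains the 4-clique {a, b, e, f}. A clique must lie in a single bag of any decomposition, so no decomposition can have width below 3. The upper and lower bounds meet at 3, so that is the treewidth.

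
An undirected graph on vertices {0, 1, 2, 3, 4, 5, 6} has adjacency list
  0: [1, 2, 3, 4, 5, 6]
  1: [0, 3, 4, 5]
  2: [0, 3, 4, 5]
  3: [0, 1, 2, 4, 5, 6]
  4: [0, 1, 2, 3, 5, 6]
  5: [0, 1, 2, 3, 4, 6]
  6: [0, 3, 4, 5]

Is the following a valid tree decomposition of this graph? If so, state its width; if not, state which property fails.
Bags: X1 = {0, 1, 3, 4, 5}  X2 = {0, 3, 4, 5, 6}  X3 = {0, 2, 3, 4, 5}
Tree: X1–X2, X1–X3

Every vertex of G appears in some bag (union = {0, 1, 2, 3, 4, 5, 6}); every edge is covered by a bag; and for each vertex v the set of bags containing v is connected in the bag tree. The decomposition is therefore valid. The largest bag has 5 vertices, so the width is 4.

Yes; width 4.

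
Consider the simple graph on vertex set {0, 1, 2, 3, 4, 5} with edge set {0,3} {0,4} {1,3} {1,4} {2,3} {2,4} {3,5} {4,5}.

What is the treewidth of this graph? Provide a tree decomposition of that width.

Treewidth 2.
One such decomposition:
Bags: B1 = {0, 3, 4}  B2 = {2, 3, 4}  B3 = {1, 3, 4}  B4 = {3, 4, 5}
Tree: B1–B2, B2–B3, B3–B4

Every bag has size at most 3, so the width is 3 − 1 = 2 and tw(G) ≤ 2. Since 3–0–4–2–3 is a cycle in G, G is not acyclic. Forests are exactly the graphs of treewidth ≤ 1, so tw(G) ≥ 2. Therefore the treewidth is 2.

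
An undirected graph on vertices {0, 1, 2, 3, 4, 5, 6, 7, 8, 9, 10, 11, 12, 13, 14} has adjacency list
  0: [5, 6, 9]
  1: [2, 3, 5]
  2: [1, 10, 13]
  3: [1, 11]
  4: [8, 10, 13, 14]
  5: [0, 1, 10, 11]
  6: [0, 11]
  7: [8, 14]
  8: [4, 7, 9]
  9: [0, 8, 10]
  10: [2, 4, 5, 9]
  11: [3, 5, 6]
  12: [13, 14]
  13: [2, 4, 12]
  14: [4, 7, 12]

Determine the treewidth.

3

A width-3 tree decomposition is:
Bags: B1 = {0, 3, 6, 11}  B2 = {0, 3, 5, 11}  B3 = {0, 1, 3, 5}  B4 = {0, 1, 5, 9}  B5 = {1, 5, 9, 10}  B6 = {1, 2, 9, 10}  B7 = {2, 8, 9, 10}  B8 = {2, 4, 8, 10}  B9 = {2, 4, 8, 13}  B10 = {4, 7, 8, 13}  B11 = {4, 7, 13, 14}  B12 = {7, 12, 13, 14}
Tree: B1–B2, B2–B3, B3–B4, B4–B5, B5–B6, B6–B7, B7–B8, B8–B9, B9–B10, B10–B11, B11–B12
Each bag holds 4 vertices, so the decomposition has width 3, which upper-bounds the treewidth. For the lower bound: the 4 vertex sets {3,6,11}, {0}, {5}, {1,2,9,10} are disjoint, each induces a connected subgraph, and every pair is joined by at least one edge of G. Contracting each set to a single vertex therefore yields K_{4} as a minor, and since treewidth is minor-monotone, tw(G) ≥ tw(K_{4}) = 3. Combining the bounds, tw(G) = 3.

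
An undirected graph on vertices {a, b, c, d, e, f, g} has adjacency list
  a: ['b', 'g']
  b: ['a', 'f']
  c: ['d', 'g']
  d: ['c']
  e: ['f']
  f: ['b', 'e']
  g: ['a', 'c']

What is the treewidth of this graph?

A width-1 tree decomposition is:
Bags: B1 = {c, d}  B2 = {c, g}  B3 = {a, g}  B4 = {a, b}  B5 = {b, f}  B6 = {e, f}
Tree: B1–B2, B2–B3, B3–B4, B4–B5, B5–B6
The largest bag has 2 vertices, giving width 1; this decomposition certifies tw(G) ≤ 1. Since G has at least one edge (e.g. d–c), it is not an edgeless graph, so tw(G) ≥ 1. The upper and lower bounds meet at 1, so that is the treewidth.

1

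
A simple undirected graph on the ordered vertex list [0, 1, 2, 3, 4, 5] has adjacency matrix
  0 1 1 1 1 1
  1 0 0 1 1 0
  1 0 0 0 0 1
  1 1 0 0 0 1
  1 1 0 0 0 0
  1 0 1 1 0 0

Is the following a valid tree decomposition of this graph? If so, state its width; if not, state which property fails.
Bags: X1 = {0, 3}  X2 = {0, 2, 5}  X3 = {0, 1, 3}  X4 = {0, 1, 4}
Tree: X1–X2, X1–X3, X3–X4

A tree decomposition must satisfy three properties: every vertex lies in some bag; for every edge, both endpoints lie together in some bag; and for every vertex, the bags containing it form a connected subtree. Here edge (5,3) lies in no bag, so the decomposition is invalid.

No — edge (5,3) lies in no bag.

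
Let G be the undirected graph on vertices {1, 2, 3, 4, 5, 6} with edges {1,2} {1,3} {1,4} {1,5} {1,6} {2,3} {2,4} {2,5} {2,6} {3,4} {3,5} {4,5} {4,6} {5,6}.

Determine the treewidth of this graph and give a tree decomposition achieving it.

Treewidth 4.
Bags: B1 = {1, 2, 3, 4, 5}  B2 = {1, 2, 4, 5, 6}
Tree: B1–B2

The largest bag has 5 vertices, giving width 4; this decomposition certifies tw(G) ≤ 4. For the lower bound, the 5 vertices {1, 2, 3, 4, 5} are pairwise adjacent, and any tree decomposition puts a clique entirely inside one bag — forcing width ≥ 4. Therefore the treewidth is 4.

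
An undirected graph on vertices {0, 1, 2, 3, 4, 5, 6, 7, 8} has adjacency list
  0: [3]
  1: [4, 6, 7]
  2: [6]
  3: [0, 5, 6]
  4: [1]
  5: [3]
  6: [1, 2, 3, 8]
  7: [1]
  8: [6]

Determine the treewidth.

A width-1 tree decomposition is:
Bags: B1 = {1, 6}  B2 = {3, 6}  B3 = {2, 6}  B4 = {0, 3}  B5 = {3, 5}  B6 = {1, 4}  B7 = {6, 8}  B8 = {1, 7}
Tree: B1–B2, B1–B3, B2–B4, B2–B5, B1–B6, B2–B7, B1–B8
The largest bag has 2 vertices, giving width 1; this decomposition certifies tw(G) ≤ 1. Any graph with an edge has treewidth ≥ 1, and G has the edge 6–1. Hence tw(G) = 1 exactly.

1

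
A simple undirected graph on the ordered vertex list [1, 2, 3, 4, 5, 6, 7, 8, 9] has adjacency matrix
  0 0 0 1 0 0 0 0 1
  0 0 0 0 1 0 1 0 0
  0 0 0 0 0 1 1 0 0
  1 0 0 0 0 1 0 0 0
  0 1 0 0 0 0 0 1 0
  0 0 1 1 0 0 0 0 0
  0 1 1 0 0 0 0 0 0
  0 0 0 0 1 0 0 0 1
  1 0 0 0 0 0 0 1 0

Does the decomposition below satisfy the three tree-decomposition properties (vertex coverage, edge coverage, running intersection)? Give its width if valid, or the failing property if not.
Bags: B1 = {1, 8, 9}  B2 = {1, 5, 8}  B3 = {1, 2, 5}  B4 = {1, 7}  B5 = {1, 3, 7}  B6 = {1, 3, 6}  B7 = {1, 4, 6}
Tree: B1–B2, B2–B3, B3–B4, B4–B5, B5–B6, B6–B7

No — edge (2,7) lies in no bag.

A tree decomposition must satisfy three properties: every vertex lies in some bag; for every edge, both endpoints lie together in some bag; and for every vertex, the bags containing it form a connected subtree. Here edge (2,7) lies in no bag, so the decomposition is invalid.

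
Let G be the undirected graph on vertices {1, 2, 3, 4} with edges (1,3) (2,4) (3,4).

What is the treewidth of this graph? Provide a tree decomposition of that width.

Every bag has size at most 2, so the width is 2 − 1 = 1 and tw(G) ≤ 1. Any graph with an edge has treewidth ≥ 1, and G has the edge 2–4. Hence tw(G) = 1 exactly.

Treewidth 1.
One optimal decomposition is:
Bags: B1 = {2, 4}  B2 = {3, 4}  B3 = {1, 3}
Tree: B1–B2, B2–B3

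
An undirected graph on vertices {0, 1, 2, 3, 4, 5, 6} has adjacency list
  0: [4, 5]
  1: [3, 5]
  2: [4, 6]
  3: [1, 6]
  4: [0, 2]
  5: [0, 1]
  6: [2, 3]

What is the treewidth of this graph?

A width-2 tree decomposition is:
Bags: B1 = {2, 3, 6}  B2 = {2, 3, 4}  B3 = {0, 3, 4}  B4 = {0, 3, 5}  B5 = {1, 3, 5}
Tree: B1–B2, B2–B3, B3–B4, B4–B5
The largest bag has 3 vertices, giving width 2; this decomposition certifies tw(G) ≤ 2. The edges 3–6–2–4–0–5–1–3 form a cycle, so G is not a tree and its treewidth is at least 2. Therefore the treewidth is 2.

2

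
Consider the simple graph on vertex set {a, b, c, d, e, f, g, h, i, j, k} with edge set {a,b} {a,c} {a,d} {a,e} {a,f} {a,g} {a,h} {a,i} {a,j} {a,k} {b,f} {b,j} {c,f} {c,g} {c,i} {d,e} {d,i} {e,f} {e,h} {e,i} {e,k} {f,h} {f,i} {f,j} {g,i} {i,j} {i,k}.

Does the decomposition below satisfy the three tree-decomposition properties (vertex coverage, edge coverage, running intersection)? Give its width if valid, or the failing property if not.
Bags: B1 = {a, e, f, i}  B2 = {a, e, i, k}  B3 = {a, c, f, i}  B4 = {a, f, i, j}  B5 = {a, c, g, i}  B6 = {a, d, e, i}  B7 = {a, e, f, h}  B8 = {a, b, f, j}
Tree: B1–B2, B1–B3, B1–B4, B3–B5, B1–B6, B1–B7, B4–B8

Yes; width 3.

Checking the three conditions: (i) the bags cover all of {a, b, c, d, e, f, g, h, i, j, k}; (ii) for each edge, some bag contains both endpoints; (iii) the bags containing any fixed vertex form a subtree. All hold, so the decomposition is valid with width 4 − 1 = 3.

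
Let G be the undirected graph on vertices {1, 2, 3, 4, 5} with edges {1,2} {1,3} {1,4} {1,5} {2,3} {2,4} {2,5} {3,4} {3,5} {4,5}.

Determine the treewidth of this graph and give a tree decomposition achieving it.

Treewidth 4.
Bags: B1 = {1, 2, 3, 4, 5}
Tree: (single bag)

A single bag containing all 5 vertices is trivially a valid decomposition of width 4. For the lower bound, the 5 vertices {1, 2, 3, 4, 5} are pairwise adjacent, and any tree decomposition puts a clique entirely inside one bag — forcing width ≥ 4. Therefore the treewidth is 4.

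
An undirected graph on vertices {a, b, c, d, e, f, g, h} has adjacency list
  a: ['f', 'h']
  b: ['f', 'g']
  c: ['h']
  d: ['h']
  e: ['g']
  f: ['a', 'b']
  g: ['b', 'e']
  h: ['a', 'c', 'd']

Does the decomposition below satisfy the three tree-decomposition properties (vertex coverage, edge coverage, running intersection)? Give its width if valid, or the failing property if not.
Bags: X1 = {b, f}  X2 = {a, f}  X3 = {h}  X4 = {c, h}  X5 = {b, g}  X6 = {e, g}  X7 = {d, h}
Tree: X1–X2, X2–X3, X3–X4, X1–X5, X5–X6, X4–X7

A tree decomposition must satisfy three properties: every vertex lies in some bag; for every edge, both endpoints lie together in some bag; and for every vertex, the bags containing it form a connected subtree. Here edge (a,h) lies in no bag, so the decomposition is invalid.

No — edge (a,h) lies in no bag.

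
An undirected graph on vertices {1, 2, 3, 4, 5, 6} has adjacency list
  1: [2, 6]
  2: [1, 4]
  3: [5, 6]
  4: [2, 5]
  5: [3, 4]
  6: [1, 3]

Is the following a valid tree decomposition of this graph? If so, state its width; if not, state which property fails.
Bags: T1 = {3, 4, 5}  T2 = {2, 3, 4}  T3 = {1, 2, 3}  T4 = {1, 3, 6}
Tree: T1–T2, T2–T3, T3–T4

Vertex coverage: the bags together contain {1, 2, 3, 4, 5, 6}, the full vertex set. Edge coverage: each edge of G has both endpoints in at least one bag. Running intersection: for every vertex, the bags containing it form a connected subtree. All three properties hold, so this is a valid tree decomposition of width max|bag| − 1 = 2, and hence tw(G) ≤ 2.

Yes; width 2.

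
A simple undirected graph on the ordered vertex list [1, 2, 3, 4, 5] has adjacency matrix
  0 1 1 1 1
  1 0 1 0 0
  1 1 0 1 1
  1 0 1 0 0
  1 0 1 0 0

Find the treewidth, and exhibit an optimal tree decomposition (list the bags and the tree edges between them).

Every bag has size at most 3, so the width is 3 − 1 = 2 and tw(G) ≤ 2. For the lower bound, the 3 vertices {1, 2, 3} are pairwise adjacent, and any tree decomposition puts a clique entirely inside one bag — forcing width ≥ 2. Combining the bounds, tw(G) = 2.

Treewidth 2.
One such decomposition:
Bags: B1 = {1, 2, 3}  B2 = {1, 3, 4}  B3 = {1, 3, 5}
Tree: B1–B2, B1–B3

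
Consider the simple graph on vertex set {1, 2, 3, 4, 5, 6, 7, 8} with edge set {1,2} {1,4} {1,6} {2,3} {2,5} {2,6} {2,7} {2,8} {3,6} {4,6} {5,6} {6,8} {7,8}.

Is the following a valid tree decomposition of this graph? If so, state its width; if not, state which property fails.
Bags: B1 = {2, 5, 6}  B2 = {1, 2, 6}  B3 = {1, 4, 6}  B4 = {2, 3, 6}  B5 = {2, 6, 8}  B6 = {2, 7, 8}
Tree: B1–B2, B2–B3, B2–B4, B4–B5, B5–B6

Yes; width 2.

Every vertex of G appears in some bag (union = {1, 2, 3, 4, 5, 6, 7, 8}); every edge is covered by a bag; and for each vertex v the set of bags containing v is connected in the bag tree. The decomposition is therefore valid. The largest bag has 3 vertices, so the width is 2.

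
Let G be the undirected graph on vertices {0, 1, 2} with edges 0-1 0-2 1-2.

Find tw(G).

2

A width-2 tree decomposition is:
Bags: B1 = {0, 1, 2}
Tree: (single bag)
With just one bag of size 3, the width is 3 − 1 = 2, so tw(G) ≤ 2. On the other hand G contains the 3-clique {0, 1, 2}. A clique must lie in a single bag of any decomposition, so no decomposition can have width below 2. Therefore the treewidth is 2.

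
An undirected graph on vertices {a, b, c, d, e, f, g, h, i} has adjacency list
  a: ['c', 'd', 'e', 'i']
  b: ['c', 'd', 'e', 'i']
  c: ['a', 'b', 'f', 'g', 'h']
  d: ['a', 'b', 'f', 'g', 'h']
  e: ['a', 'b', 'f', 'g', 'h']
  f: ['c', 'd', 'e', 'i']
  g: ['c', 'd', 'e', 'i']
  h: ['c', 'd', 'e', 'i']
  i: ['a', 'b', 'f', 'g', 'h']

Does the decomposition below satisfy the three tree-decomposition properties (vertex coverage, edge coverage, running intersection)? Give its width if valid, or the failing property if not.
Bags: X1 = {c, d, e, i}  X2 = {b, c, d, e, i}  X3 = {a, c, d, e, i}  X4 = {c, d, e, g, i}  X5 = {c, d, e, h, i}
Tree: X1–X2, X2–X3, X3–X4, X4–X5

No — vertex f appears in no bag.

A tree decomposition must satisfy three properties: every vertex lies in some bag; for every edge, both endpoints lie together in some bag; and for every vertex, the bags containing it form a connected subtree. Here vertex f appears in no bag, so the decomposition is invalid.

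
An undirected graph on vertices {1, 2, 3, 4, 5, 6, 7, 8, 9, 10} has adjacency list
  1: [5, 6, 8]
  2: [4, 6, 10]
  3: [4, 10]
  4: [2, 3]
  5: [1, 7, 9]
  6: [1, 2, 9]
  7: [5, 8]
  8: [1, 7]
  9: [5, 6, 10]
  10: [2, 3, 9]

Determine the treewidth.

2

A width-2 tree decomposition is:
Bags: B1 = {3, 4, 10}  B2 = {2, 4, 10}  B3 = {2, 9, 10}  B4 = {2, 6, 9}  B5 = {5, 6, 9}  B6 = {1, 5, 6}  B7 = {1, 5, 7}  B8 = {1, 7, 8}
Tree: B1–B2, B2–B3, B3–B4, B4–B5, B5–B6, B6–B7, B7–B8
The largest bag has 3 vertices, giving width 2; this decomposition certifies tw(G) ≤ 2. For the lower bound, G contains the cycle 3–4–2–10–3, so G is not a forest; only forests have treewidth ≤ 1, hence tw(G) ≥ 2. Hence tw(G) = 2 exactly.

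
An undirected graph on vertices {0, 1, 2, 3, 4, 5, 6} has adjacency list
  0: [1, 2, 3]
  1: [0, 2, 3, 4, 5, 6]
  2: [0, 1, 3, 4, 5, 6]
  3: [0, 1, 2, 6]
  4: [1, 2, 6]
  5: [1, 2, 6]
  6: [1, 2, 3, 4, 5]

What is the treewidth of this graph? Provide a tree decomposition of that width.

Every bag has size at most 4, so the width is 4 − 1 = 3 and tw(G) ≤ 3. Conversely, {0, 1, 2, 3} is a clique of size 4, and the vertices of any clique must share a bag in every tree decomposition; so some bag has ≥ 4 vertices and tw(G) ≥ 3. Combining the bounds, tw(G) = 3.

Treewidth 3.
One such decomposition:
Bags: B1 = {1, 2, 3, 6}  B2 = {1, 2, 5, 6}  B3 = {0, 1, 2, 3}  B4 = {1, 2, 4, 6}
Tree: B1–B2, B1–B3, B1–B4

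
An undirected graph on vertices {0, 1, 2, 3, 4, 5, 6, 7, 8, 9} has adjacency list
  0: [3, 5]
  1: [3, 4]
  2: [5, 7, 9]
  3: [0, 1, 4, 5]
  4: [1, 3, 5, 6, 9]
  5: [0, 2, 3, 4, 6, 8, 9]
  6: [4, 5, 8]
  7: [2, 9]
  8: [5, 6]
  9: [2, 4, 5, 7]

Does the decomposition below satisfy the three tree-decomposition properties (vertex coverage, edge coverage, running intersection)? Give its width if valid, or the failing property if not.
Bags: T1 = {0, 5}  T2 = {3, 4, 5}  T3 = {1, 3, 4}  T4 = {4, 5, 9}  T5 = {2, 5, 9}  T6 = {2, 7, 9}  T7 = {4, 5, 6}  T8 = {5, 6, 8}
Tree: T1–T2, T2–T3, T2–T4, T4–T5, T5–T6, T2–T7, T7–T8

A tree decomposition must satisfy three properties: every vertex lies in some bag; for every edge, both endpoints lie together in some bag; and for every vertex, the bags containing it form a connected subtree. Here edge (3,0) lies in no bag, so the decomposition is invalid.

No — edge (3,0) lies in no bag.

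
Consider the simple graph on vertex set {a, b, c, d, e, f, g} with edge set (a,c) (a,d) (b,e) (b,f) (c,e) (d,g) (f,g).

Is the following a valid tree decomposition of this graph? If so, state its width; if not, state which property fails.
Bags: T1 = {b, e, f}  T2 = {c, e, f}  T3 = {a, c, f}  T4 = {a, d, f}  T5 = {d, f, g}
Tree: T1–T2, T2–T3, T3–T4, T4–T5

Checking the three conditions: (i) the bags cover all of {a, b, c, d, e, f, g}; (ii) for each edge, some bag contains both endpoints; (iii) the bags containing any fixed vertex form a subtree. All hold, so the decomposition is valid with width 3 − 1 = 2.

Yes; width 2.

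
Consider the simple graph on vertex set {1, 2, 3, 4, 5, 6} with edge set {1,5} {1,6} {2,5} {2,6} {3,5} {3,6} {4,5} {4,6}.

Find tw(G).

A width-2 tree decomposition is:
Bags: B1 = {1, 5, 6}  B2 = {4, 5, 6}  B3 = {3, 5, 6}  B4 = {2, 5, 6}
Tree: B1–B2, B2–B3, B3–B4
Each bag holds 3 vertices, so the decomposition has width 2, which upper-bounds the treewidth. The edges 1–6–4–5–1 form a cycle, so G is not a tree and its treewidth is at least 2. Hence tw(G) = 2 exactly.

2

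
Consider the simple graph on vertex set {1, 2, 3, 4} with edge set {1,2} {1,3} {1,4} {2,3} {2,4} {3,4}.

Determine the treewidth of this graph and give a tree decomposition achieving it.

A single bag containing all 4 vertices is trivially a valid decomposition of width 3. On the other hand G contains the 4-clique {1, 2, 3, 4}. A clique must lie in a single bag of any decomposition, so no decomposition can have width below 3. Combining the bounds, tw(G) = 3.

Treewidth 3.
One such decomposition:
Bags: B1 = {1, 2, 3, 4}
Tree: (single bag)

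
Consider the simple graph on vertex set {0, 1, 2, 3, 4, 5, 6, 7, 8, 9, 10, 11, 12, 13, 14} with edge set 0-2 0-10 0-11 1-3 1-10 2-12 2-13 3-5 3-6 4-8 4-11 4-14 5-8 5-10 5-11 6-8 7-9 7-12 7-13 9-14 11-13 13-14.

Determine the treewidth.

A width-3 tree decomposition is:
Bags: B1 = {2, 7, 9, 12}  B2 = {2, 7, 9, 13}  B3 = {2, 9, 13, 14}  B4 = {0, 2, 13, 14}  B5 = {0, 11, 13, 14}  B6 = {0, 4, 11, 14}  B7 = {0, 4, 10, 11}  B8 = {4, 5, 10, 11}  B9 = {4, 5, 8, 10}  B10 = {1, 5, 8, 10}  B11 = {1, 3, 5, 8}  B12 = {1, 3, 6, 8}
Tree: B1–B2, B2–B3, B3–B4, B4–B5, B5–B6, B6–B7, B7–B8, B8–B9, B9–B10, B10–B11, B11–B12
Every bag has size at most 4, so the width is 4 − 1 = 3 and tw(G) ≤ 3. For the lower bound: the 4 vertex sets {7,9,12}, {2}, {13}, {0,4,11,14} are disjoint, each induces a connected subgraph, and every pair is joined by at least one edge of G. Contracting each set to a single vertex therefore yields K_{4} as a minor, and since treewidth is minor-monotone, tw(G) ≥ tw(K_{4}) = 3. Hence tw(G) = 3 exactly.

3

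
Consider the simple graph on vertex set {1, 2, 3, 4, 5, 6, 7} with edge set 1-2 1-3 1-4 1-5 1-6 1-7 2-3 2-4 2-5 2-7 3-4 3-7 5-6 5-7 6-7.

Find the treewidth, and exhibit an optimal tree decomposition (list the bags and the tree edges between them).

Each bag holds 4 vertices, so the decomposition has width 3, which upper-bounds the treewidth. On the other hand G contains the 4-clique {1, 2, 3, 4}. A clique must lie in a single bag of any decomposition, so no decomposition can have width below 3. Therefore the treewidth is 3.

Treewidth 3.
Bags: B1 = {1, 2, 5, 7}  B2 = {1, 2, 3, 7}  B3 = {1, 5, 6, 7}  B4 = {1, 2, 3, 4}
Tree: B1–B2, B1–B3, B2–B4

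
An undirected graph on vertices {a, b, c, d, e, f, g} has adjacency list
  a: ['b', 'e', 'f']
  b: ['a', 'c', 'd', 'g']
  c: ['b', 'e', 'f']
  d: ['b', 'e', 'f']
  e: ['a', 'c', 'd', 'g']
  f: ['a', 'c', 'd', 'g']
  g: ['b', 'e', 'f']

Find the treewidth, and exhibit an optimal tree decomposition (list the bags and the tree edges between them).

The largest bag has 4 vertices, giving width 3; this decomposition certifies tw(G) ≤ 3. For the lower bound: the 4 vertex sets {a,e}, {c,f}, {b}, {g} are disjoint, each induces a connected subgraph, and every pair is joined by at least one edge of G. Contracting each set to a single vertex therefore yields K_{4} as a minor, and since treewidth is minor-monotone, tw(G) ≥ tw(K_{4}) = 3. Combining the bounds, tw(G) = 3.

Treewidth 3.
One optimal decomposition is:
Bags: B1 = {a, b, e, f}  B2 = {b, c, e, f}  B3 = {b, e, f, g}  B4 = {b, d, e, f}
Tree: B1–B2, B2–B3, B3–B4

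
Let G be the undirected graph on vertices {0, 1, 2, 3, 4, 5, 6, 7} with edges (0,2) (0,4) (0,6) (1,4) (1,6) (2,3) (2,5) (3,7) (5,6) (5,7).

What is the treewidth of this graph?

2

A width-2 tree decomposition is:
Bags: B1 = {1, 4, 6}  B2 = {0, 4, 6}  B3 = {0, 5, 6}  B4 = {0, 2, 5}  B5 = {2, 5, 7}  B6 = {2, 3, 7}
Tree: B1–B2, B2–B3, B3–B4, B4–B5, B5–B6
Every bag has size at most 3, so the width is 3 − 1 = 2 and tw(G) ≤ 2. For the lower bound, G contains the cycle 1–4–0–6–1, so G is not a forest; only forests have treewidth ≤ 1, hence tw(G) ≥ 2. Therefore the treewidth is 2.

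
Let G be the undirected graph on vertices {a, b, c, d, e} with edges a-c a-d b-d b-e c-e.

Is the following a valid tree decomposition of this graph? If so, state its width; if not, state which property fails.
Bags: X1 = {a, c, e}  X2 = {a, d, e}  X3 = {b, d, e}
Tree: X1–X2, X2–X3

Every vertex of G appears in some bag (union = {a, b, c, d, e}); every edge is covered by a bag; and for each vertex v the set of bags containing v is connected in the bag tree. The decomposition is therefore valid. The largest bag has 3 vertices, so the width is 2.

Yes; width 2.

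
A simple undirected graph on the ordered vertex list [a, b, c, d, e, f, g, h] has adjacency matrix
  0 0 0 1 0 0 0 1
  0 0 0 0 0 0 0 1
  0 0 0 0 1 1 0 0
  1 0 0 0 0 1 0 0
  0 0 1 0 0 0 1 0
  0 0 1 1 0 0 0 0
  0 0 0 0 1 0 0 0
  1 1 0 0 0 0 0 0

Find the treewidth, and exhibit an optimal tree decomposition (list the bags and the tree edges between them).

Treewidth 1.
One optimal decomposition is:
Bags: B1 = {b, h}  B2 = {a, h}  B3 = {a, d}  B4 = {d, f}  B5 = {c, f}  B6 = {c, e}  B7 = {e, g}
Tree: B1–B2, B2–B3, B3–B4, B4–B5, B5–B6, B6–B7

Each bag holds 2 vertices, so the decomposition has width 1, which upper-bounds the treewidth. Since G has at least one edge (e.g. b–h), it is not an edgeless graph, so tw(G) ≥ 1. Hence tw(G) = 1 exactly.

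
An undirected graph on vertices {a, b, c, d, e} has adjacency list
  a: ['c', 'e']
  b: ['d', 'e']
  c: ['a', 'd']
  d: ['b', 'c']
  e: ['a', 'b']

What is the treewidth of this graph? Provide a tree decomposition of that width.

Every bag has size at most 3, so the width is 3 − 1 = 2 and tw(G) ≤ 2. Since c–a–e–b–d–c is a cycle in G, G is not acyclic. Forests are exactly the graphs of treewidth ≤ 1, so tw(G) ≥ 2. The upper and lower bounds meet at 2, so that is the treewidth.

Treewidth 2.
One such decomposition:
Bags: B1 = {a, c, e}  B2 = {b, c, e}  B3 = {b, c, d}
Tree: B1–B2, B2–B3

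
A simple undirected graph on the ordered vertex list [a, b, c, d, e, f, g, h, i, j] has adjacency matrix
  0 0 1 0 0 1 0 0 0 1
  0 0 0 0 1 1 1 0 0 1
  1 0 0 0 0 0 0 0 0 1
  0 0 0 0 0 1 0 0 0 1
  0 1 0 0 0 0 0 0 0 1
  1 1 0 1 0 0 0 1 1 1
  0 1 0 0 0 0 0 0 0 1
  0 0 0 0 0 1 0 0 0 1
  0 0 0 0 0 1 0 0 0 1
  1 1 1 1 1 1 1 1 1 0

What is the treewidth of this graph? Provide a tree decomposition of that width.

Every bag has size at most 3, so the width is 3 − 1 = 2 and tw(G) ≤ 2. For the lower bound, the 3 vertices {b, g, j} are pairwise adjacent, and any tree decomposition puts a clique entirely inside one bag — forcing width ≥ 2. Therefore the treewidth is 2.

Treewidth 2.
Bags: B1 = {d, f, j}  B2 = {b, f, j}  B3 = {f, h, j}  B4 = {b, e, j}  B5 = {a, f, j}  B6 = {f, i, j}  B7 = {a, c, j}  B8 = {b, g, j}
Tree: B1–B2, B2–B3, B2–B4, B2–B5, B5–B6, B5–B7, B4–B8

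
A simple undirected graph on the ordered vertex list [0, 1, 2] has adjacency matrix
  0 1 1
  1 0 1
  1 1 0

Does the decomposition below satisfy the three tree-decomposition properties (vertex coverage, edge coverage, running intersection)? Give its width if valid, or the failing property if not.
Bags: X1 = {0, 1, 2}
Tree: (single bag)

Vertex coverage: the bags together contain {0, 1, 2}, the full vertex set. Edge coverage: each edge of G has both endpoints in at least one bag. Running intersection: for every vertex, the bags containing it form a connected subtree. All three properties hold, so this is a valid tree decomposition of width max|bag| − 1 = 2, and hence tw(G) ≤ 2.

Yes; width 2.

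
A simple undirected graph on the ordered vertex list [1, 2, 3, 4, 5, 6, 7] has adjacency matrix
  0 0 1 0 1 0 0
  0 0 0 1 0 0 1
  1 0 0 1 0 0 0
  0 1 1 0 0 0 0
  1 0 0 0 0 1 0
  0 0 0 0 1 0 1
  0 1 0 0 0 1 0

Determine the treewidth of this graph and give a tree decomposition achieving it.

Treewidth 2.
One such decomposition:
Bags: B1 = {1, 5, 6}  B2 = {1, 6, 7}  B3 = {1, 2, 7}  B4 = {1, 2, 4}  B5 = {1, 3, 4}
Tree: B1–B2, B2–B3, B3–B4, B4–B5

Each bag holds 3 vertices, so the decomposition has width 2, which upper-bounds the treewidth. Since 1–5–6–7–2–4–3–1 is a cycle in G, G is not acyclic. Forests are exactly the graphs of treewidth ≤ 1, so tw(G) ≥ 2. The upper and lower bounds meet at 2, so that is the treewidth.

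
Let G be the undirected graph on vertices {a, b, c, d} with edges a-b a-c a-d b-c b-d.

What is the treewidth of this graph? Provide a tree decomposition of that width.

Treewidth 2.
Bags: B1 = {a, b, d}  B2 = {a, b, c}
Tree: B1–B2

Every bag has size at most 3, so the width is 3 − 1 = 2 and tw(G) ≤ 2. On the other hand G contains the 3-clique {a, b, d}. A clique must lie in a single bag of any decomposition, so no decomposition can have width below 2. Therefore the treewidth is 2.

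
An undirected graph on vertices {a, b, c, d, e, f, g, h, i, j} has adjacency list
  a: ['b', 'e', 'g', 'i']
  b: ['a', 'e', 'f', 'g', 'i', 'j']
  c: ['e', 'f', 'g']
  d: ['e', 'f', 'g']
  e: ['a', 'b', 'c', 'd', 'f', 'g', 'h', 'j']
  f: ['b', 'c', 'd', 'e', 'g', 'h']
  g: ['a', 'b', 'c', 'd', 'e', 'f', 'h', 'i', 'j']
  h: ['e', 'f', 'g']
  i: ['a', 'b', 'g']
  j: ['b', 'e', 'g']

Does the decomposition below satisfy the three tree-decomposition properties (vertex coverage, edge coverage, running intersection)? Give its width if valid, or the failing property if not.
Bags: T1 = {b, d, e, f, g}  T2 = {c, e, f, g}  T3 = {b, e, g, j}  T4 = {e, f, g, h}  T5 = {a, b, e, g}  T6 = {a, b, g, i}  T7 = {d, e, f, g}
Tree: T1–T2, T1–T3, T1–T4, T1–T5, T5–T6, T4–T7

A tree decomposition must satisfy three properties: every vertex lies in some bag; for every edge, both endpoints lie together in some bag; and for every vertex, the bags containing it form a connected subtree. Here bags containing vertex d are not connected in the tree, so the decomposition is invalid.

No — bags containing vertex d are not connected in the tree.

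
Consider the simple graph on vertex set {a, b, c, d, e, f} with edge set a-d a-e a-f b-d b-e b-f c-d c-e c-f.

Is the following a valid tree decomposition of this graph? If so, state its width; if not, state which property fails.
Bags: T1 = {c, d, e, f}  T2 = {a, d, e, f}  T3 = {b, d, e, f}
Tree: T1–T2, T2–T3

Yes; width 3.

Every vertex of G appears in some bag (union = {a, b, c, d, e, f}); every edge is covered by a bag; and for each vertex v the set of bags containing v is connected in the bag tree. The decomposition is therefore valid. The largest bag has 4 vertices, so the width is 3.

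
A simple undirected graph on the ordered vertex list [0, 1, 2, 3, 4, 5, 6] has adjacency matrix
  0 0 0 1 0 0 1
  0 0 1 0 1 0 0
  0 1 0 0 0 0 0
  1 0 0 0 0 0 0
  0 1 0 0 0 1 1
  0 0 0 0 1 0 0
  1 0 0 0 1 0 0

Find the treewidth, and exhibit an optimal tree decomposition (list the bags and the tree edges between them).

Treewidth 1.
One optimal decomposition is:
Bags: B1 = {1, 2}  B2 = {1, 4}  B3 = {4, 6}  B4 = {4, 5}  B5 = {0, 6}  B6 = {0, 3}
Tree: B1–B2, B2–B3, B3–B4, B3–B5, B5–B6

The largest bag has 2 vertices, giving width 1; this decomposition certifies tw(G) ≤ 1. Since G has at least one edge (e.g. 2–1), it is not an edgeless graph, so tw(G) ≥ 1. The upper and lower bounds meet at 1, so that is the treewidth.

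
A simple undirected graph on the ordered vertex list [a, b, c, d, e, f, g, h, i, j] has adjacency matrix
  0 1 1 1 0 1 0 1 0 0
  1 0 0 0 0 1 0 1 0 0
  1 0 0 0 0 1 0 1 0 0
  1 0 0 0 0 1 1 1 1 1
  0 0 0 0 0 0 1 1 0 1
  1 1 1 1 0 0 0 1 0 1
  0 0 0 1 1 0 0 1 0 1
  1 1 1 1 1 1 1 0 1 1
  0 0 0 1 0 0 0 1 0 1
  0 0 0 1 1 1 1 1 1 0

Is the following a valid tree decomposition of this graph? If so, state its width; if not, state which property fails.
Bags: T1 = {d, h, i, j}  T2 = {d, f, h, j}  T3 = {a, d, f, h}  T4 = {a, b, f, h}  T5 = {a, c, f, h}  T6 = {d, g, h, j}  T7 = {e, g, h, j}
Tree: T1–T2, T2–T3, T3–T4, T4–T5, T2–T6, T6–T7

Vertex coverage: the bags together contain {a, b, c, d, e, f, g, h, i, j}, the full vertex set. Edge coverage: each edge of G has both endpoints in at least one bag. Running intersection: for every vertex, the bags containing it form a connected subtree. All three properties hold, so this is a valid tree decomposition of width max|bag| − 1 = 3, and hence tw(G) ≤ 3.

Yes; width 3.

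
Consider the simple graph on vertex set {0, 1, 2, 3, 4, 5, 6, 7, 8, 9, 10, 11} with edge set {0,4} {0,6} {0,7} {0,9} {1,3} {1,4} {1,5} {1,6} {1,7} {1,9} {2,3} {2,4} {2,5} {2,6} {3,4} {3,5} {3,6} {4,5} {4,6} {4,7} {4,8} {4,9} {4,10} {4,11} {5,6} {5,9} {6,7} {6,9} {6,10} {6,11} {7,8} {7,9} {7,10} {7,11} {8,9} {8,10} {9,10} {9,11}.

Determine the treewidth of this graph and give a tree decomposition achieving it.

Treewidth 4.
One optimal decomposition is:
Bags: B1 = {1, 4, 5, 6, 9}  B2 = {1, 4, 6, 7, 9}  B3 = {4, 6, 7, 9, 10}  B4 = {4, 7, 8, 9, 10}  B5 = {1, 3, 4, 5, 6}  B6 = {0, 4, 6, 7, 9}  B7 = {2, 3, 4, 5, 6}  B8 = {4, 6, 7, 9, 11}
Tree: B1–B2, B2–B3, B3–B4, B1–B5, B3–B6, B5–B7, B2–B8

Every bag has size at most 5, so the width is 5 − 1 = 4 and tw(G) ≤ 4. For the lower bound, the 5 vertices {4, 7, 8, 9, 10} are pairwise adjacent, and any tree decomposition puts a clique entirely inside one bag — forcing width ≥ 4. Therefore the treewidth is 4.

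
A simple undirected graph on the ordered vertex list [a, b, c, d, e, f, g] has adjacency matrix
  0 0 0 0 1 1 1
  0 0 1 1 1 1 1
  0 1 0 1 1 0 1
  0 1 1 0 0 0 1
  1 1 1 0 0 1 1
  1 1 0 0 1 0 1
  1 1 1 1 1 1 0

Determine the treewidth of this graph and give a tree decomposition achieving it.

Treewidth 3.
One such decomposition:
Bags: B1 = {b, c, e, g}  B2 = {b, c, d, g}  B3 = {b, e, f, g}  B4 = {a, e, f, g}
Tree: B1–B2, B1–B3, B3–B4

The largest bag has 4 vertices, giving width 3; this decomposition certifies tw(G) ≤ 3. Conversely, {a, e, f, g} is a clique of size 4, and the vertices of any clique must share a bag in every tree decomposition; so some bag has ≥ 4 vertices and tw(G) ≥ 3. Combining the bounds, tw(G) = 3.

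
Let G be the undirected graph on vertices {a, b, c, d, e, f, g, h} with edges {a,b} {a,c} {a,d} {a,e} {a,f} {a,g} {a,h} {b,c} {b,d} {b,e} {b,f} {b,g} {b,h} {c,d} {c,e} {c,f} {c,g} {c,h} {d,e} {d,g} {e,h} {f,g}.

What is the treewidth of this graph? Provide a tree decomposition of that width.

Treewidth 4.
Bags: B1 = {a, b, c, d, g}  B2 = {a, b, c, d, e}  B3 = {a, b, c, f, g}  B4 = {a, b, c, e, h}
Tree: B1–B2, B1–B3, B2–B4

Each bag holds 5 vertices, so the decomposition has width 4, which upper-bounds the treewidth. Conversely, {a, b, c, d, g} is a clique of size 5, and the vertices of any clique must share a bag in every tree decomposition; so some bag has ≥ 5 vertices and tw(G) ≥ 4. Combining the bounds, tw(G) = 4.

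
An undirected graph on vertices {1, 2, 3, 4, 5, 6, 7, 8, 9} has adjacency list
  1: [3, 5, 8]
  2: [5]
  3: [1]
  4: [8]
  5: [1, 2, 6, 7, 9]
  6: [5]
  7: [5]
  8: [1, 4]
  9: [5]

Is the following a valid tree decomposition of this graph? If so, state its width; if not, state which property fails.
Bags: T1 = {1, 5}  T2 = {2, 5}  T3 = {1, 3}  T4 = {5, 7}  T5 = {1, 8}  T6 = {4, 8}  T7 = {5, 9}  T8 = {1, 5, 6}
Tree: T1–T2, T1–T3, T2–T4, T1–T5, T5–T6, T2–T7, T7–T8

A tree decomposition must satisfy three properties: every vertex lies in some bag; for every edge, both endpoints lie together in some bag; and for every vertex, the bags containing it form a connected subtree. Here bags containing vertex 1 are not connected in the tree, so the decomposition is invalid.

No — bags containing vertex 1 are not connected in the tree.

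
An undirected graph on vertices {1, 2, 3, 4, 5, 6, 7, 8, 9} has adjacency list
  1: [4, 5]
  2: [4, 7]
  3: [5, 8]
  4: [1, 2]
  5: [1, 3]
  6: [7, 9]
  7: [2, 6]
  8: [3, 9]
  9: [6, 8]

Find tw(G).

A width-2 tree decomposition is:
Bags: B1 = {1, 2, 4}  B2 = {1, 2, 7}  B3 = {1, 6, 7}  B4 = {1, 6, 9}  B5 = {1, 8, 9}  B6 = {1, 3, 8}  B7 = {1, 3, 5}
Tree: B1–B2, B2–B3, B3–B4, B4–B5, B5–B6, B6–B7
Each bag holds 3 vertices, so the decomposition has width 2, which upper-bounds the treewidth. For the lower bound, G contains the cycle 1–4–2–7–6–9–8–3–5–1, so G is not a forest; only forests have treewidth ≤ 1, hence tw(G) ≥ 2. Therefore the treewidth is 2.

2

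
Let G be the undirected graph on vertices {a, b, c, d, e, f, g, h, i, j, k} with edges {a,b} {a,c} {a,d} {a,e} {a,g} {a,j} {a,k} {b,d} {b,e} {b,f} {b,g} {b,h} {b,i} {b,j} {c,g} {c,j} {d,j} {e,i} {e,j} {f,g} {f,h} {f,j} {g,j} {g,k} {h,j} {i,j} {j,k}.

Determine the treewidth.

3

A width-3 tree decomposition is:
Bags: B1 = {a, b, g, j}  B2 = {b, f, g, j}  B3 = {a, b, d, j}  B4 = {a, c, g, j}  B5 = {b, f, h, j}  B6 = {a, b, e, j}  B7 = {b, e, i, j}  B8 = {a, g, j, k}
Tree: B1–B2, B1–B3, B1–B4, B2–B5, B1–B6, B6–B7, B1–B8
Each bag holds 4 vertices, so the decomposition has width 3, which upper-bounds the treewidth. On the other hand G contains the 4-clique {a, c, g, j}. A clique must lie in a single bag of any decomposition, so no decomposition can have width below 3. Therefore the treewidth is 3.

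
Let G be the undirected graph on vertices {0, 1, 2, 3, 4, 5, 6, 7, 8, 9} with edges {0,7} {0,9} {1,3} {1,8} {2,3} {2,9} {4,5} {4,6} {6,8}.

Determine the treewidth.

1

A width-1 tree decomposition is:
Bags: B1 = {0, 7}  B2 = {0, 9}  B3 = {2, 9}  B4 = {2, 3}  B5 = {1, 3}  B6 = {1, 8}  B7 = {6, 8}  B8 = {4, 6}  B9 = {4, 5}
Tree: B1–B2, B2–B3, B3–B4, B4–B5, B5–B6, B6–B7, B7–B8, B8–B9
Each bag holds 2 vertices, so the decomposition has width 1, which upper-bounds the treewidth. Since G has at least one edge (e.g. 7–0), it is not an edgeless graph, so tw(G) ≥ 1. Therefore the treewidth is 1.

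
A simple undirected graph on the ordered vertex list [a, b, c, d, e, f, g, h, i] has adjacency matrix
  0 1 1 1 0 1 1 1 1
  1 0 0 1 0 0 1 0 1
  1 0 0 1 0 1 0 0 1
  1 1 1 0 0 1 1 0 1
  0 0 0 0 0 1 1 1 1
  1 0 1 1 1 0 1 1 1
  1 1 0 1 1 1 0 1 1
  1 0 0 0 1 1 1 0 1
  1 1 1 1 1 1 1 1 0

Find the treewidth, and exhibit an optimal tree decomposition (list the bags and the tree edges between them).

Treewidth 4.
Bags: B1 = {a, d, f, g, i}  B2 = {a, f, g, h, i}  B3 = {a, b, d, g, i}  B4 = {a, c, d, f, i}  B5 = {e, f, g, h, i}
Tree: B1–B2, B1–B3, B1–B4, B2–B5

The largest bag has 5 vertices, giving width 4; this decomposition certifies tw(G) ≤ 4. For the lower bound, the 5 vertices {a, d, f, g, i} are pairwise adjacent, and any tree decomposition puts a clique entirely inside one bag — forcing width ≥ 4. Therefore the treewidth is 4.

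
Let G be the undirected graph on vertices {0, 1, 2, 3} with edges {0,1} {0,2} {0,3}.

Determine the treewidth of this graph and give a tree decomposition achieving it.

The largest bag has 2 vertices, giving width 1; this decomposition certifies tw(G) ≤ 1. G has an edge, so its treewidth is at least 1. The upper and lower bounds meet at 1, so that is the treewidth.

Treewidth 1.
Bags: B1 = {0, 1}  B2 = {0, 3}  B3 = {0, 2}
Tree: B1–B2, B1–B3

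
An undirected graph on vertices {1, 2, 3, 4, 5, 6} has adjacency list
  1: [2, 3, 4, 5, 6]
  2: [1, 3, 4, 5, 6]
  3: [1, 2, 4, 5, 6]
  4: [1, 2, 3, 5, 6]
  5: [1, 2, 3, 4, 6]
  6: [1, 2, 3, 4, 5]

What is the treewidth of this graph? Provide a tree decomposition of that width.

Treewidth 5.
One optimal decomposition is:
Bags: B1 = {1, 2, 3, 4, 5, 6}
Tree: (single bag)

A single bag containing all 6 vertices is trivially a valid decomposition of width 5. Conversely, {1, 2, 3, 4, 5, 6} is a clique of size 6, and the vertices of any clique must share a bag in every tree decomposition; so some bag has ≥ 6 vertices and tw(G) ≥ 5. Therefore the treewidth is 5.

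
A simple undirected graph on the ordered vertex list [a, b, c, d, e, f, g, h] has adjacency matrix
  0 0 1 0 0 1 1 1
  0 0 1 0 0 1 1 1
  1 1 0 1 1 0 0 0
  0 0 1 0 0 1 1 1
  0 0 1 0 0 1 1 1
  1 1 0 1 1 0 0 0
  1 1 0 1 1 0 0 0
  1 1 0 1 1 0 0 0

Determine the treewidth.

4

A width-4 tree decomposition is:
Bags: B1 = {a, b, c, d, e}  B2 = {a, b, d, e, f}  B3 = {a, b, d, e, h}  B4 = {a, b, d, e, g}
Tree: B1–B2, B2–B3, B3–B4
Each bag holds 5 vertices, so the decomposition has width 4, which upper-bounds the treewidth. For the lower bound: the 5 vertex sets {a,c}, {d,f}, {b,h}, {e}, {g} are disjoint, each induces a connected subgraph, and every pair is joined by at least one edge of G. Contracting each set to a single vertex therefore yields K_{5} as a minor, and since treewidth is minor-monotone, tw(G) ≥ tw(K_{5}) = 4. Therefore the treewidth is 4.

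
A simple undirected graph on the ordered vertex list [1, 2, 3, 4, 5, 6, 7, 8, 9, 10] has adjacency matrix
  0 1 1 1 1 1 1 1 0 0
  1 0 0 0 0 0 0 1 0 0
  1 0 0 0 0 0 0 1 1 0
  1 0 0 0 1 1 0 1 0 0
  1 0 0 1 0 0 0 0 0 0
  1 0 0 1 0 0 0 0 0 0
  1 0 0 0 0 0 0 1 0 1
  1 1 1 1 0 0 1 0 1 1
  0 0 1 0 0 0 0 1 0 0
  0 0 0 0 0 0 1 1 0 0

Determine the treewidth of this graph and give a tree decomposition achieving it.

Each bag holds 3 vertices, so the decomposition has width 2, which upper-bounds the treewidth. Conversely, {1, 2, 8} is a clique of size 3, and the vertices of any clique must share a bag in every tree decomposition; so some bag has ≥ 3 vertices and tw(G) ≥ 2. The upper and lower bounds meet at 2, so that is the treewidth.

Treewidth 2.
One optimal decomposition is:
Bags: B1 = {1, 4, 6}  B2 = {1, 4, 8}  B3 = {1, 2, 8}  B4 = {1, 7, 8}  B5 = {7, 8, 10}  B6 = {1, 3, 8}  B7 = {1, 4, 5}  B8 = {3, 8, 9}
Tree: B1–B2, B2–B3, B3–B4, B4–B5, B4–B6, B2–B7, B6–B8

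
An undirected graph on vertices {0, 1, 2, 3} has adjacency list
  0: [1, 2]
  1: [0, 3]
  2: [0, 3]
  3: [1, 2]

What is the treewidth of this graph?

2

A width-2 tree decomposition is:
Bags: B1 = {0, 1, 2}  B2 = {1, 2, 3}
Tree: B1–B2
Every bag has size at most 3, so the width is 3 − 1 = 2 and tw(G) ≤ 2. Since 2–0–1–3–2 is a cycle in G, G is not acyclic. Forests are exactly the graphs of treewidth ≤ 1, so tw(G) ≥ 2. Therefore the treewidth is 2.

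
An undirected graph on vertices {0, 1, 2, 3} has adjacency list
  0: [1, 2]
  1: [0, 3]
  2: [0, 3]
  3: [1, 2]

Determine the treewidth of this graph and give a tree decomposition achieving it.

The largest bag has 3 vertices, giving width 2; this decomposition certifies tw(G) ≤ 2. Since 3–1–0–2–3 is a cycle in G, G is not acyclic. Forests are exactly the graphs of treewidth ≤ 1, so tw(G) ≥ 2. The upper and lower bounds meet at 2, so that is the treewidth.

Treewidth 2.
Bags: B1 = {0, 1, 3}  B2 = {0, 2, 3}
Tree: B1–B2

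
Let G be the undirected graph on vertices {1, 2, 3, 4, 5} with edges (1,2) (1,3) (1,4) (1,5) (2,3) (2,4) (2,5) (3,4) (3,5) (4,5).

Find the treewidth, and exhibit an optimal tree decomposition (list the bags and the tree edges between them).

Treewidth 4.
Bags: B1 = {1, 2, 3, 4, 5}
Tree: (single bag)

With just one bag of size 5, the width is 5 − 1 = 4, so tw(G) ≤ 4. For the lower bound, the 5 vertices {1, 2, 3, 4, 5} are pairwise adjacent, and any tree decomposition puts a clique entirely inside one bag — forcing width ≥ 4. Combining the bounds, tw(G) = 4.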